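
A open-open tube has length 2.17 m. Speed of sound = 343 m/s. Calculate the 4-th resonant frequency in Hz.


Given values:
  Tube type: open-open, L = 2.17 m, c = 343 m/s, n = 4
Formula: f_n = n * c / (2 * L)
Compute 2 * L = 2 * 2.17 = 4.34
f = 4 * 343 / 4.34
f = 316.13

316.13 Hz


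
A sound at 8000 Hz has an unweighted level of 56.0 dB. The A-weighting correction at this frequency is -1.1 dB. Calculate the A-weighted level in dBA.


Given values:
  SPL = 56.0 dB
  A-weighting at 8000 Hz = -1.1 dB
Formula: L_A = SPL + A_weight
L_A = 56.0 + (-1.1)
L_A = 54.9

54.9 dBA


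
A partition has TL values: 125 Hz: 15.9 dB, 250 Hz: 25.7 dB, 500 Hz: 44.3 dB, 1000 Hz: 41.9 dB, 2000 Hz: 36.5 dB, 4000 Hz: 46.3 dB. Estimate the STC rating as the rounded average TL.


Given TL values at each frequency:
  125 Hz: 15.9 dB
  250 Hz: 25.7 dB
  500 Hz: 44.3 dB
  1000 Hz: 41.9 dB
  2000 Hz: 36.5 dB
  4000 Hz: 46.3 dB
Formula: STC ~ round(average of TL values)
Sum = 15.9 + 25.7 + 44.3 + 41.9 + 36.5 + 46.3 = 210.6
Average = 210.6 / 6 = 35.1
Rounded: 35

35


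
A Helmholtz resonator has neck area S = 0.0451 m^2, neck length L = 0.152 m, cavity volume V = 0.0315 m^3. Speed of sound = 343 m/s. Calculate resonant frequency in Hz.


Given values:
  S = 0.0451 m^2, L = 0.152 m, V = 0.0315 m^3, c = 343 m/s
Formula: f = (c / (2*pi)) * sqrt(S / (V * L))
Compute V * L = 0.0315 * 0.152 = 0.004788
Compute S / (V * L) = 0.0451 / 0.004788 = 9.4194
Compute sqrt(9.4194) = 3.069104
Compute c / (2*pi) = 343 / 6.283185 = 54.590148
f = 54.590148 * 3.069104 = 167.54

167.54 Hz


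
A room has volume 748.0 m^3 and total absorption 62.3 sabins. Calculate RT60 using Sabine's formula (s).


Given values:
  V = 748.0 m^3
  A = 62.3 sabins
Formula: RT60 = 0.161 * V / A
Numerator: 0.161 * 748.0 = 120.428
RT60 = 120.428 / 62.3 = 1.933

1.933 s


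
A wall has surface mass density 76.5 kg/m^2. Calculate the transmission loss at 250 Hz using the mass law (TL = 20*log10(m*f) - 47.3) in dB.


Given values:
  m = 76.5 kg/m^2, f = 250 Hz
Formula: TL = 20 * log10(m * f) - 47.3
Compute m * f = 76.5 * 250 = 19125.0
Compute log10(19125.0) = 4.281601
Compute 20 * 4.281601 = 85.632
TL = 85.632 - 47.3 = 38.33

38.33 dB


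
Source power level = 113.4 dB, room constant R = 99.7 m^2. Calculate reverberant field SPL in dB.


Given values:
  Lw = 113.4 dB, R = 99.7 m^2
Formula: SPL = Lw + 10 * log10(4 / R)
Compute 4 / R = 4 / 99.7 = 0.04012
Compute 10 * log10(0.04012) = -13.9664
SPL = 113.4 + (-13.9664) = 99.43

99.43 dB


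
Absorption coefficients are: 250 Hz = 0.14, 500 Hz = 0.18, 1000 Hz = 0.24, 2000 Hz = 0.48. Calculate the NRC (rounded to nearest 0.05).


Given values:
  a_250 = 0.14, a_500 = 0.18
  a_1000 = 0.24, a_2000 = 0.48
Formula: NRC = (a250 + a500 + a1000 + a2000) / 4
Sum = 0.14 + 0.18 + 0.24 + 0.48 = 1.04
NRC = 1.04 / 4 = 0.26
Rounded to nearest 0.05: 0.25

0.25


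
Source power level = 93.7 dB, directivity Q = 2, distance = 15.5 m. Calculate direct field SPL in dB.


Given values:
  Lw = 93.7 dB, Q = 2, r = 15.5 m
Formula: SPL = Lw + 10 * log10(Q / (4 * pi * r^2))
Compute 4 * pi * r^2 = 4 * pi * 15.5^2 = 3019.0705
Compute Q / denom = 2 / 3019.0705 = 0.00066246
Compute 10 * log10(0.00066246) = -31.7884
SPL = 93.7 + (-31.7884) = 61.91

61.91 dB


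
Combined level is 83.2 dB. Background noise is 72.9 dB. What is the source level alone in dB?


Given values:
  L_total = 83.2 dB, L_bg = 72.9 dB
Formula: L_source = 10 * log10(10^(L_total/10) - 10^(L_bg/10))
Convert to linear:
  10^(83.2/10) = 208929613.0854
  10^(72.9/10) = 19498445.9976
Difference: 208929613.0854 - 19498445.9976 = 189431167.0878
L_source = 10 * log10(189431167.0878) = 82.77

82.77 dB


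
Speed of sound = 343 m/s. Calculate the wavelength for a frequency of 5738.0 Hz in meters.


Given values:
  c = 343 m/s, f = 5738.0 Hz
Formula: lambda = c / f
lambda = 343 / 5738.0
lambda = 0.0598

0.0598 m


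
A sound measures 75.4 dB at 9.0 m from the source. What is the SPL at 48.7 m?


Given values:
  SPL1 = 75.4 dB, r1 = 9.0 m, r2 = 48.7 m
Formula: SPL2 = SPL1 - 20 * log10(r2 / r1)
Compute ratio: r2 / r1 = 48.7 / 9.0 = 5.4111
Compute log10: log10(5.4111) = 0.733286
Compute drop: 20 * 0.733286 = 14.6657
SPL2 = 75.4 - 14.6657 = 60.73

60.73 dB


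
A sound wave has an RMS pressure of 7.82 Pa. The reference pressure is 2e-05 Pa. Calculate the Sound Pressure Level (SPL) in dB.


Given values:
  p = 7.82 Pa
  p_ref = 2e-05 Pa
Formula: SPL = 20 * log10(p / p_ref)
Compute ratio: p / p_ref = 7.82 / 2e-05 = 391000
Compute log10: log10(391000) = 5.592177
Multiply: SPL = 20 * 5.592177 = 111.84

111.84 dB


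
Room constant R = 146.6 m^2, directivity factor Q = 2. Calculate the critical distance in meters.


Given values:
  R = 146.6 m^2, Q = 2
Formula: d_c = 0.141 * sqrt(Q * R)
Compute Q * R = 2 * 146.6 = 293.2
Compute sqrt(293.2) = 17.1231
d_c = 0.141 * 17.1231 = 2.414

2.414 m


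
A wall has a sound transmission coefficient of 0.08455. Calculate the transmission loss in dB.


Given values:
  tau = 0.08455
Formula: TL = 10 * log10(1 / tau)
Compute 1 / tau = 1 / 0.08455 = 11.8273
Compute log10(11.8273) = 1.072886
TL = 10 * 1.072886 = 10.73

10.73 dB


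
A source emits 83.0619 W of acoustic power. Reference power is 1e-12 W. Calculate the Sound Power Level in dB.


Given values:
  W = 83.0619 W
  W_ref = 1e-12 W
Formula: SWL = 10 * log10(W / W_ref)
Compute ratio: W / W_ref = 83061900000000
Compute log10: log10(83061900000000) = 13.919402
Multiply: SWL = 10 * 13.919402 = 139.19

139.19 dB


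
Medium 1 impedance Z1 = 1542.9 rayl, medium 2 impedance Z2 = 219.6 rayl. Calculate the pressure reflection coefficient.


Given values:
  Z1 = 1542.9 rayl, Z2 = 219.6 rayl
Formula: R = (Z2 - Z1) / (Z2 + Z1)
Numerator: Z2 - Z1 = 219.6 - 1542.9 = -1323.3
Denominator: Z2 + Z1 = 219.6 + 1542.9 = 1762.5
R = -1323.3 / 1762.5 = -0.7508

-0.7508


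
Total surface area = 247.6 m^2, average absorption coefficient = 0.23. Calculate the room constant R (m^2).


Given values:
  S = 247.6 m^2, alpha = 0.23
Formula: R = S * alpha / (1 - alpha)
Numerator: 247.6 * 0.23 = 56.948
Denominator: 1 - 0.23 = 0.77
R = 56.948 / 0.77 = 73.96

73.96 m^2


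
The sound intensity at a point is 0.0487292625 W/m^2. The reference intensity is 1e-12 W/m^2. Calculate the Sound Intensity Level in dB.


Given values:
  I = 0.0487292625 W/m^2
  I_ref = 1e-12 W/m^2
Formula: SIL = 10 * log10(I / I_ref)
Compute ratio: I / I_ref = 48729262500
Compute log10: log10(48729262500) = 10.68779
Multiply: SIL = 10 * 10.68779 = 106.88

106.88 dB


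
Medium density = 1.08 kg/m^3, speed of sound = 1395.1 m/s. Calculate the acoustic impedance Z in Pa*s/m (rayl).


Given values:
  rho = 1.08 kg/m^3
  c = 1395.1 m/s
Formula: Z = rho * c
Z = 1.08 * 1395.1
Z = 1506.71

1506.71 rayl


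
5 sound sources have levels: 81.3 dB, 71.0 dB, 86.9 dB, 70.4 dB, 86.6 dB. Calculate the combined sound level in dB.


Formula: L_total = 10 * log10( sum(10^(Li/10)) )
  Source 1: 10^(81.3/10) = 134896288.2592
  Source 2: 10^(71.0/10) = 12589254.1179
  Source 3: 10^(86.9/10) = 489778819.3684
  Source 4: 10^(70.4/10) = 10964781.9614
  Source 5: 10^(86.6/10) = 457088189.6149
Sum of linear values = 1105317333.3218
L_total = 10 * log10(1105317333.3218) = 90.43

90.43 dB


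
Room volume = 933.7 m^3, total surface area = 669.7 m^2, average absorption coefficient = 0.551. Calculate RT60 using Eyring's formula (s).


Given values:
  V = 933.7 m^3, S = 669.7 m^2, alpha = 0.551
Formula: RT60 = 0.161 * V / (-S * ln(1 - alpha))
Compute ln(1 - 0.551) = ln(0.449) = -0.800732
Denominator: -669.7 * -0.800732 = 536.2502
Numerator: 0.161 * 933.7 = 150.3257
RT60 = 150.3257 / 536.2502 = 0.28

0.28 s


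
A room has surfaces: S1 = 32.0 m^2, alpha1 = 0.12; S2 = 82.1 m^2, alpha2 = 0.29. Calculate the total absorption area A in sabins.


Given surfaces:
  Surface 1: 32.0 * 0.12 = 3.84
  Surface 2: 82.1 * 0.29 = 23.809
Formula: A = sum(Si * alpha_i)
A = 3.84 + 23.809
A = 27.65

27.65 sabins


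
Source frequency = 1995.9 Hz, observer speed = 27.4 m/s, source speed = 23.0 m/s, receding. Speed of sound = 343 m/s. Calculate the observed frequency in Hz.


Given values:
  f_s = 1995.9 Hz, v_o = 27.4 m/s, v_s = 23.0 m/s
  Direction: receding
Formula: f_o = f_s * (c - v_o) / (c + v_s)
Numerator: c - v_o = 343 - 27.4 = 315.6
Denominator: c + v_s = 343 + 23.0 = 366.0
f_o = 1995.9 * 315.6 / 366.0 = 1721.05

1721.05 Hz


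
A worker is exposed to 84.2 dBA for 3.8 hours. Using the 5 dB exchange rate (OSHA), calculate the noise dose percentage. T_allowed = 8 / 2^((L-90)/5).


Given values:
  L = 84.2 dBA, T = 3.8 hours
Formula: T_allowed = 8 / 2^((L - 90) / 5)
Compute exponent: (84.2 - 90) / 5 = -1.16
Compute 2^(-1.16) = 0.447513
T_allowed = 8 / 0.447513 = 17.876576 hours
Dose = (T / T_allowed) * 100
Dose = (3.8 / 17.876576) * 100 = 21.26

21.26 %


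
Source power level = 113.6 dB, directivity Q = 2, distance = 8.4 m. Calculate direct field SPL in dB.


Given values:
  Lw = 113.6 dB, Q = 2, r = 8.4 m
Formula: SPL = Lw + 10 * log10(Q / (4 * pi * r^2))
Compute 4 * pi * r^2 = 4 * pi * 8.4^2 = 886.6831
Compute Q / denom = 2 / 886.6831 = 0.0022556
Compute 10 * log10(0.0022556) = -26.4674
SPL = 113.6 + (-26.4674) = 87.13

87.13 dB


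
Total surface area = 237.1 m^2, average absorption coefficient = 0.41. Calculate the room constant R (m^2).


Given values:
  S = 237.1 m^2, alpha = 0.41
Formula: R = S * alpha / (1 - alpha)
Numerator: 237.1 * 0.41 = 97.211
Denominator: 1 - 0.41 = 0.59
R = 97.211 / 0.59 = 164.76

164.76 m^2


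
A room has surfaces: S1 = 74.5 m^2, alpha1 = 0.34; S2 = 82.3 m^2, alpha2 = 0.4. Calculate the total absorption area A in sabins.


Given surfaces:
  Surface 1: 74.5 * 0.34 = 25.33
  Surface 2: 82.3 * 0.4 = 32.92
Formula: A = sum(Si * alpha_i)
A = 25.33 + 32.92
A = 58.25

58.25 sabins


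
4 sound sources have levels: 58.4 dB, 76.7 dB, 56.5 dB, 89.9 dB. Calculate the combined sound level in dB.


Formula: L_total = 10 * log10( sum(10^(Li/10)) )
  Source 1: 10^(58.4/10) = 691830.9709
  Source 2: 10^(76.7/10) = 46773514.1287
  Source 3: 10^(56.5/10) = 446683.5922
  Source 4: 10^(89.9/10) = 977237220.9558
Sum of linear values = 1025149249.6476
L_total = 10 * log10(1025149249.6476) = 90.11

90.11 dB


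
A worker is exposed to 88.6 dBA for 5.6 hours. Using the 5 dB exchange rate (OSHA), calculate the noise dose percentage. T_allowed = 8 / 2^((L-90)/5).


Given values:
  L = 88.6 dBA, T = 5.6 hours
Formula: T_allowed = 8 / 2^((L - 90) / 5)
Compute exponent: (88.6 - 90) / 5 = -0.28
Compute 2^(-0.28) = 0.823591
T_allowed = 8 / 0.823591 = 9.713559 hours
Dose = (T / T_allowed) * 100
Dose = (5.6 / 9.713559) * 100 = 57.65

57.65 %


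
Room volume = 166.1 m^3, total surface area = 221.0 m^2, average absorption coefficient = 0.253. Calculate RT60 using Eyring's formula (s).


Given values:
  V = 166.1 m^3, S = 221.0 m^2, alpha = 0.253
Formula: RT60 = 0.161 * V / (-S * ln(1 - alpha))
Compute ln(1 - 0.253) = ln(0.747) = -0.29169
Denominator: -221.0 * -0.29169 = 64.4635
Numerator: 0.161 * 166.1 = 26.7421
RT60 = 26.7421 / 64.4635 = 0.415

0.415 s


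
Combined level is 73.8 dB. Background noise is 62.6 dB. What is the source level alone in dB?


Given values:
  L_total = 73.8 dB, L_bg = 62.6 dB
Formula: L_source = 10 * log10(10^(L_total/10) - 10^(L_bg/10))
Convert to linear:
  10^(73.8/10) = 23988329.1902
  10^(62.6/10) = 1819700.8586
Difference: 23988329.1902 - 1819700.8586 = 22168628.3316
L_source = 10 * log10(22168628.3316) = 73.46

73.46 dB


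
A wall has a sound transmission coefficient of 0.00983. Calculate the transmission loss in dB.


Given values:
  tau = 0.00983
Formula: TL = 10 * log10(1 / tau)
Compute 1 / tau = 1 / 0.00983 = 101.7294
Compute log10(101.7294) = 2.007446
TL = 10 * 2.007446 = 20.07

20.07 dB


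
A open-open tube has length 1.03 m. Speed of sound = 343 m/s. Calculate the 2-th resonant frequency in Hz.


Given values:
  Tube type: open-open, L = 1.03 m, c = 343 m/s, n = 2
Formula: f_n = n * c / (2 * L)
Compute 2 * L = 2 * 1.03 = 2.06
f = 2 * 343 / 2.06
f = 333.01

333.01 Hz


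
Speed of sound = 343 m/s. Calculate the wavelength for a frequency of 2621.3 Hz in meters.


Given values:
  c = 343 m/s, f = 2621.3 Hz
Formula: lambda = c / f
lambda = 343 / 2621.3
lambda = 0.1309

0.1309 m


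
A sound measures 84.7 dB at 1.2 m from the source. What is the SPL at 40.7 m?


Given values:
  SPL1 = 84.7 dB, r1 = 1.2 m, r2 = 40.7 m
Formula: SPL2 = SPL1 - 20 * log10(r2 / r1)
Compute ratio: r2 / r1 = 40.7 / 1.2 = 33.9167
Compute log10: log10(33.9167) = 1.530414
Compute drop: 20 * 1.530414 = 30.6083
SPL2 = 84.7 - 30.6083 = 54.09

54.09 dB


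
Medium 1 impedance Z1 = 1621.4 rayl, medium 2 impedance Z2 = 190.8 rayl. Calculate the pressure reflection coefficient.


Given values:
  Z1 = 1621.4 rayl, Z2 = 190.8 rayl
Formula: R = (Z2 - Z1) / (Z2 + Z1)
Numerator: Z2 - Z1 = 190.8 - 1621.4 = -1430.6
Denominator: Z2 + Z1 = 190.8 + 1621.4 = 1812.2
R = -1430.6 / 1812.2 = -0.7894

-0.7894


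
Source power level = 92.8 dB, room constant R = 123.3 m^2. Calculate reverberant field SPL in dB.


Given values:
  Lw = 92.8 dB, R = 123.3 m^2
Formula: SPL = Lw + 10 * log10(4 / R)
Compute 4 / R = 4 / 123.3 = 0.032441
Compute 10 * log10(0.032441) = -14.8891
SPL = 92.8 + (-14.8891) = 77.91

77.91 dB


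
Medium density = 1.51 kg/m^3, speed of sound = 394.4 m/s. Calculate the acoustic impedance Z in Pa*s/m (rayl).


Given values:
  rho = 1.51 kg/m^3
  c = 394.4 m/s
Formula: Z = rho * c
Z = 1.51 * 394.4
Z = 595.54

595.54 rayl


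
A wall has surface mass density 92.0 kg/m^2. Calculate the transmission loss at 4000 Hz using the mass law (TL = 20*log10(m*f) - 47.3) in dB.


Given values:
  m = 92.0 kg/m^2, f = 4000 Hz
Formula: TL = 20 * log10(m * f) - 47.3
Compute m * f = 92.0 * 4000 = 368000.0
Compute log10(368000.0) = 5.565848
Compute 20 * 5.565848 = 111.317
TL = 111.317 - 47.3 = 64.02

64.02 dB


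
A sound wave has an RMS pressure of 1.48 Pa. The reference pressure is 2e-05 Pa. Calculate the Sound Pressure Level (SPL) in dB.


Given values:
  p = 1.48 Pa
  p_ref = 2e-05 Pa
Formula: SPL = 20 * log10(p / p_ref)
Compute ratio: p / p_ref = 1.48 / 2e-05 = 74000
Compute log10: log10(74000) = 4.869232
Multiply: SPL = 20 * 4.869232 = 97.38

97.38 dB


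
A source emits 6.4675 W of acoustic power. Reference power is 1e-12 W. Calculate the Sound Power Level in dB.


Given values:
  W = 6.4675 W
  W_ref = 1e-12 W
Formula: SWL = 10 * log10(W / W_ref)
Compute ratio: W / W_ref = 6467500000000
Compute log10: log10(6467500000000) = 12.810736
Multiply: SWL = 10 * 12.810736 = 128.11

128.11 dB


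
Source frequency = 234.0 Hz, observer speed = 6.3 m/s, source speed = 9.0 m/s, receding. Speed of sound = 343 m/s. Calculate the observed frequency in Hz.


Given values:
  f_s = 234.0 Hz, v_o = 6.3 m/s, v_s = 9.0 m/s
  Direction: receding
Formula: f_o = f_s * (c - v_o) / (c + v_s)
Numerator: c - v_o = 343 - 6.3 = 336.7
Denominator: c + v_s = 343 + 9.0 = 352.0
f_o = 234.0 * 336.7 / 352.0 = 223.83

223.83 Hz


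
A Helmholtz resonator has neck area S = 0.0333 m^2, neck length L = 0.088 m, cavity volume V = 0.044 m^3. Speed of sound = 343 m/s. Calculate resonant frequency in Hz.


Given values:
  S = 0.0333 m^2, L = 0.088 m, V = 0.044 m^3, c = 343 m/s
Formula: f = (c / (2*pi)) * sqrt(S / (V * L))
Compute V * L = 0.044 * 0.088 = 0.003872
Compute S / (V * L) = 0.0333 / 0.003872 = 8.6002
Compute sqrt(8.6002) = 2.93261
Compute c / (2*pi) = 343 / 6.283185 = 54.590148
f = 54.590148 * 2.93261 = 160.09

160.09 Hz


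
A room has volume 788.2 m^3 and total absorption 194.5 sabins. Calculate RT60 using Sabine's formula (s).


Given values:
  V = 788.2 m^3
  A = 194.5 sabins
Formula: RT60 = 0.161 * V / A
Numerator: 0.161 * 788.2 = 126.9002
RT60 = 126.9002 / 194.5 = 0.652

0.652 s


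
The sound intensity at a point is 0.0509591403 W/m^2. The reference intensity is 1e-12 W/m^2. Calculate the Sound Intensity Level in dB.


Given values:
  I = 0.0509591403 W/m^2
  I_ref = 1e-12 W/m^2
Formula: SIL = 10 * log10(I / I_ref)
Compute ratio: I / I_ref = 50959140300
Compute log10: log10(50959140300) = 10.707222
Multiply: SIL = 10 * 10.707222 = 107.07

107.07 dB


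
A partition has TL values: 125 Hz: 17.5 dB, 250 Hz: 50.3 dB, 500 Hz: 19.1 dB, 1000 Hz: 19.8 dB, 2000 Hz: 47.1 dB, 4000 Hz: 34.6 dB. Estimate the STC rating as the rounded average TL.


Given TL values at each frequency:
  125 Hz: 17.5 dB
  250 Hz: 50.3 dB
  500 Hz: 19.1 dB
  1000 Hz: 19.8 dB
  2000 Hz: 47.1 dB
  4000 Hz: 34.6 dB
Formula: STC ~ round(average of TL values)
Sum = 17.5 + 50.3 + 19.1 + 19.8 + 47.1 + 34.6 = 188.4
Average = 188.4 / 6 = 31.4
Rounded: 31

31


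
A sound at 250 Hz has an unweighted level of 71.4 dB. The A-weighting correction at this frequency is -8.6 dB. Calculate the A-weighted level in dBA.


Given values:
  SPL = 71.4 dB
  A-weighting at 250 Hz = -8.6 dB
Formula: L_A = SPL + A_weight
L_A = 71.4 + (-8.6)
L_A = 62.8

62.8 dBA


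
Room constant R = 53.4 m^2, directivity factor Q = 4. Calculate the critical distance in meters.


Given values:
  R = 53.4 m^2, Q = 4
Formula: d_c = 0.141 * sqrt(Q * R)
Compute Q * R = 4 * 53.4 = 213.6
Compute sqrt(213.6) = 14.6151
d_c = 0.141 * 14.6151 = 2.061

2.061 m


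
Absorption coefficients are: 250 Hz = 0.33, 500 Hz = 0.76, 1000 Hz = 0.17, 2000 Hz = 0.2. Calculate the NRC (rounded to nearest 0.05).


Given values:
  a_250 = 0.33, a_500 = 0.76
  a_1000 = 0.17, a_2000 = 0.2
Formula: NRC = (a250 + a500 + a1000 + a2000) / 4
Sum = 0.33 + 0.76 + 0.17 + 0.2 = 1.46
NRC = 1.46 / 4 = 0.365
Rounded to nearest 0.05: 0.35

0.35


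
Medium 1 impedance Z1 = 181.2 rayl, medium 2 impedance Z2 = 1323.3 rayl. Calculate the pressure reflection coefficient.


Given values:
  Z1 = 181.2 rayl, Z2 = 1323.3 rayl
Formula: R = (Z2 - Z1) / (Z2 + Z1)
Numerator: Z2 - Z1 = 1323.3 - 181.2 = 1142.1
Denominator: Z2 + Z1 = 1323.3 + 181.2 = 1504.5
R = 1142.1 / 1504.5 = 0.7591

0.7591


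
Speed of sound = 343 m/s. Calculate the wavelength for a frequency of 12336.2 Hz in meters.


Given values:
  c = 343 m/s, f = 12336.2 Hz
Formula: lambda = c / f
lambda = 343 / 12336.2
lambda = 0.0278

0.0278 m


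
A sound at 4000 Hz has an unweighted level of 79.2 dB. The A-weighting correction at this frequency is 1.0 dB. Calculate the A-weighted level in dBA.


Given values:
  SPL = 79.2 dB
  A-weighting at 4000 Hz = 1.0 dB
Formula: L_A = SPL + A_weight
L_A = 79.2 + (1.0)
L_A = 80.2

80.2 dBA


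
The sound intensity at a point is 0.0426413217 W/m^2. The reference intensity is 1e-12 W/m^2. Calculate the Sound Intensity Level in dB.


Given values:
  I = 0.0426413217 W/m^2
  I_ref = 1e-12 W/m^2
Formula: SIL = 10 * log10(I / I_ref)
Compute ratio: I / I_ref = 42641321700
Compute log10: log10(42641321700) = 10.629831
Multiply: SIL = 10 * 10.629831 = 106.3

106.3 dB


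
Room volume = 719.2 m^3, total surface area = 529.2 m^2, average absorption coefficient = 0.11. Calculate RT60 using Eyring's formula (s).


Given values:
  V = 719.2 m^3, S = 529.2 m^2, alpha = 0.11
Formula: RT60 = 0.161 * V / (-S * ln(1 - alpha))
Compute ln(1 - 0.11) = ln(0.89) = -0.116534
Denominator: -529.2 * -0.116534 = 61.6698
Numerator: 0.161 * 719.2 = 115.7912
RT60 = 115.7912 / 61.6698 = 1.878

1.878 s


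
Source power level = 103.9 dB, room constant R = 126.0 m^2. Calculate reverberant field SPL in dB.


Given values:
  Lw = 103.9 dB, R = 126.0 m^2
Formula: SPL = Lw + 10 * log10(4 / R)
Compute 4 / R = 4 / 126.0 = 0.031746
Compute 10 * log10(0.031746) = -14.9831
SPL = 103.9 + (-14.9831) = 88.92

88.92 dB


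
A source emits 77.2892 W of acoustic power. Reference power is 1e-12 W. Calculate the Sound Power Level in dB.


Given values:
  W = 77.2892 W
  W_ref = 1e-12 W
Formula: SWL = 10 * log10(W / W_ref)
Compute ratio: W / W_ref = 77289200000000
Compute log10: log10(77289200000000) = 13.888119
Multiply: SWL = 10 * 13.888119 = 138.88

138.88 dB


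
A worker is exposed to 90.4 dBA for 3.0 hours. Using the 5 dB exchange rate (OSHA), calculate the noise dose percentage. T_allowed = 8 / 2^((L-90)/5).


Given values:
  L = 90.4 dBA, T = 3.0 hours
Formula: T_allowed = 8 / 2^((L - 90) / 5)
Compute exponent: (90.4 - 90) / 5 = 0.08
Compute 2^(0.08) = 1.057018
T_allowed = 8 / 1.057018 = 7.568461 hours
Dose = (T / T_allowed) * 100
Dose = (3.0 / 7.568461) * 100 = 39.64

39.64 %


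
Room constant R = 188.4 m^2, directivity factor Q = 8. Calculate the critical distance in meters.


Given values:
  R = 188.4 m^2, Q = 8
Formula: d_c = 0.141 * sqrt(Q * R)
Compute Q * R = 8 * 188.4 = 1507.2
Compute sqrt(1507.2) = 38.8227
d_c = 0.141 * 38.8227 = 5.474

5.474 m


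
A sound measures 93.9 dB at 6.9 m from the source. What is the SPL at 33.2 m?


Given values:
  SPL1 = 93.9 dB, r1 = 6.9 m, r2 = 33.2 m
Formula: SPL2 = SPL1 - 20 * log10(r2 / r1)
Compute ratio: r2 / r1 = 33.2 / 6.9 = 4.8116
Compute log10: log10(4.8116) = 0.68229
Compute drop: 20 * 0.68229 = 13.6458
SPL2 = 93.9 - 13.6458 = 80.25

80.25 dB


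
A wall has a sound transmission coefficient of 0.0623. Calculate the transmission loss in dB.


Given values:
  tau = 0.0623
Formula: TL = 10 * log10(1 / tau)
Compute 1 / tau = 1 / 0.0623 = 16.0514
Compute log10(16.0514) = 1.205513
TL = 10 * 1.205513 = 12.06

12.06 dB


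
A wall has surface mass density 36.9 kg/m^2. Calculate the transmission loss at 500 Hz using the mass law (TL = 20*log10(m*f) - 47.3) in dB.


Given values:
  m = 36.9 kg/m^2, f = 500 Hz
Formula: TL = 20 * log10(m * f) - 47.3
Compute m * f = 36.9 * 500 = 18450.0
Compute log10(18450.0) = 4.265996
Compute 20 * 4.265996 = 85.3199
TL = 85.3199 - 47.3 = 38.02

38.02 dB


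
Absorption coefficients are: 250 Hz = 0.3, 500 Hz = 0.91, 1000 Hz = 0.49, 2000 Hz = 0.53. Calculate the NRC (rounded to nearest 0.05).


Given values:
  a_250 = 0.3, a_500 = 0.91
  a_1000 = 0.49, a_2000 = 0.53
Formula: NRC = (a250 + a500 + a1000 + a2000) / 4
Sum = 0.3 + 0.91 + 0.49 + 0.53 = 2.23
NRC = 2.23 / 4 = 0.5575
Rounded to nearest 0.05: 0.55

0.55


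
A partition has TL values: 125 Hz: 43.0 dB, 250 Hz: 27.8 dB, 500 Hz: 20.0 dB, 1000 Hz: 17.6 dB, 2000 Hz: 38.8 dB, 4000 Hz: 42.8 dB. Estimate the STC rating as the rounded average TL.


Given TL values at each frequency:
  125 Hz: 43.0 dB
  250 Hz: 27.8 dB
  500 Hz: 20.0 dB
  1000 Hz: 17.6 dB
  2000 Hz: 38.8 dB
  4000 Hz: 42.8 dB
Formula: STC ~ round(average of TL values)
Sum = 43.0 + 27.8 + 20.0 + 17.6 + 38.8 + 42.8 = 190.0
Average = 190.0 / 6 = 31.67
Rounded: 32

32


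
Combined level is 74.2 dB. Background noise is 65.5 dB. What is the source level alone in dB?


Given values:
  L_total = 74.2 dB, L_bg = 65.5 dB
Formula: L_source = 10 * log10(10^(L_total/10) - 10^(L_bg/10))
Convert to linear:
  10^(74.2/10) = 26302679.919
  10^(65.5/10) = 3548133.8923
Difference: 26302679.919 - 3548133.8923 = 22754546.0267
L_source = 10 * log10(22754546.0267) = 73.57

73.57 dB


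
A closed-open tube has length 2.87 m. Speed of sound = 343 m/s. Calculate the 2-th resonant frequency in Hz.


Given values:
  Tube type: closed-open, L = 2.87 m, c = 343 m/s, n = 2
Formula: f_n = (2n - 1) * c / (4 * L)
Compute 2n - 1 = 2*2 - 1 = 3
Compute 4 * L = 4 * 2.87 = 11.48
f = 3 * 343 / 11.48
f = 89.63

89.63 Hz


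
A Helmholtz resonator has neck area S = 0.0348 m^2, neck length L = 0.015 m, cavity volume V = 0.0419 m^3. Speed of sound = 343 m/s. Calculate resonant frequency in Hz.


Given values:
  S = 0.0348 m^2, L = 0.015 m, V = 0.0419 m^3, c = 343 m/s
Formula: f = (c / (2*pi)) * sqrt(S / (V * L))
Compute V * L = 0.0419 * 0.015 = 0.0006285
Compute S / (V * L) = 0.0348 / 0.0006285 = 55.3699
Compute sqrt(55.3699) = 7.441095
Compute c / (2*pi) = 343 / 6.283185 = 54.590148
f = 54.590148 * 7.441095 = 406.21

406.21 Hz


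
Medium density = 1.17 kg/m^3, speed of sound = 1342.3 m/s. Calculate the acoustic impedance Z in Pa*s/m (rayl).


Given values:
  rho = 1.17 kg/m^3
  c = 1342.3 m/s
Formula: Z = rho * c
Z = 1.17 * 1342.3
Z = 1570.49

1570.49 rayl


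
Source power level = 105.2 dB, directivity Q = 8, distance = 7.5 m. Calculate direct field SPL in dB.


Given values:
  Lw = 105.2 dB, Q = 8, r = 7.5 m
Formula: SPL = Lw + 10 * log10(Q / (4 * pi * r^2))
Compute 4 * pi * r^2 = 4 * pi * 7.5^2 = 706.8583
Compute Q / denom = 8 / 706.8583 = 0.01131769
Compute 10 * log10(0.01131769) = -19.4624
SPL = 105.2 + (-19.4624) = 85.74

85.74 dB


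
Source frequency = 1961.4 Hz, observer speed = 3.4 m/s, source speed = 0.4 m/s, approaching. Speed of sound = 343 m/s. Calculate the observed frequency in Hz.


Given values:
  f_s = 1961.4 Hz, v_o = 3.4 m/s, v_s = 0.4 m/s
  Direction: approaching
Formula: f_o = f_s * (c + v_o) / (c - v_s)
Numerator: c + v_o = 343 + 3.4 = 346.4
Denominator: c - v_s = 343 - 0.4 = 342.6
f_o = 1961.4 * 346.4 / 342.6 = 1983.16

1983.16 Hz


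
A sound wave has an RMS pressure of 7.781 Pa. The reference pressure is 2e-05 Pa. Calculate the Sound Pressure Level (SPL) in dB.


Given values:
  p = 7.781 Pa
  p_ref = 2e-05 Pa
Formula: SPL = 20 * log10(p / p_ref)
Compute ratio: p / p_ref = 7.781 / 2e-05 = 389050
Compute log10: log10(389050) = 5.590005
Multiply: SPL = 20 * 5.590005 = 111.8

111.8 dB


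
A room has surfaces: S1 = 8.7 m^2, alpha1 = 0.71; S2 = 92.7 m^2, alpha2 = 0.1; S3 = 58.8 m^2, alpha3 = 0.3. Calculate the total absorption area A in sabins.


Given surfaces:
  Surface 1: 8.7 * 0.71 = 6.177
  Surface 2: 92.7 * 0.1 = 9.27
  Surface 3: 58.8 * 0.3 = 17.64
Formula: A = sum(Si * alpha_i)
A = 6.177 + 9.27 + 17.64
A = 33.09

33.09 sabins


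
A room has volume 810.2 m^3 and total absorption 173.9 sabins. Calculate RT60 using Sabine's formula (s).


Given values:
  V = 810.2 m^3
  A = 173.9 sabins
Formula: RT60 = 0.161 * V / A
Numerator: 0.161 * 810.2 = 130.4422
RT60 = 130.4422 / 173.9 = 0.75

0.75 s


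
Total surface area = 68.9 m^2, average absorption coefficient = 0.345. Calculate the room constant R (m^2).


Given values:
  S = 68.9 m^2, alpha = 0.345
Formula: R = S * alpha / (1 - alpha)
Numerator: 68.9 * 0.345 = 23.7705
Denominator: 1 - 0.345 = 0.655
R = 23.7705 / 0.655 = 36.29

36.29 m^2


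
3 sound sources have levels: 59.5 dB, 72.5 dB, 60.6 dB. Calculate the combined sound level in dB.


Formula: L_total = 10 * log10( sum(10^(Li/10)) )
  Source 1: 10^(59.5/10) = 891250.9381
  Source 2: 10^(72.5/10) = 17782794.1004
  Source 3: 10^(60.6/10) = 1148153.6215
Sum of linear values = 19822198.66
L_total = 10 * log10(19822198.66) = 72.97

72.97 dB


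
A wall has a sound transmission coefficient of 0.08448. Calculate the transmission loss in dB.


Given values:
  tau = 0.08448
Formula: TL = 10 * log10(1 / tau)
Compute 1 / tau = 1 / 0.08448 = 11.8371
Compute log10(11.8371) = 1.073245
TL = 10 * 1.073245 = 10.73

10.73 dB


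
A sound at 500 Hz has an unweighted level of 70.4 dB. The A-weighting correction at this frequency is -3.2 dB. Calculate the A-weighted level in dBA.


Given values:
  SPL = 70.4 dB
  A-weighting at 500 Hz = -3.2 dB
Formula: L_A = SPL + A_weight
L_A = 70.4 + (-3.2)
L_A = 67.2

67.2 dBA


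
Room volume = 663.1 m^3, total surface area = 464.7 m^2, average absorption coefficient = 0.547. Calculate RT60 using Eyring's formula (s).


Given values:
  V = 663.1 m^3, S = 464.7 m^2, alpha = 0.547
Formula: RT60 = 0.161 * V / (-S * ln(1 - alpha))
Compute ln(1 - 0.547) = ln(0.453) = -0.791863
Denominator: -464.7 * -0.791863 = 367.9787
Numerator: 0.161 * 663.1 = 106.7591
RT60 = 106.7591 / 367.9787 = 0.29

0.29 s


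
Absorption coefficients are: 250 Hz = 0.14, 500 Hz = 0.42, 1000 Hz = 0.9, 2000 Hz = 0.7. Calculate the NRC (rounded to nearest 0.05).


Given values:
  a_250 = 0.14, a_500 = 0.42
  a_1000 = 0.9, a_2000 = 0.7
Formula: NRC = (a250 + a500 + a1000 + a2000) / 4
Sum = 0.14 + 0.42 + 0.9 + 0.7 = 2.16
NRC = 2.16 / 4 = 0.54
Rounded to nearest 0.05: 0.55

0.55


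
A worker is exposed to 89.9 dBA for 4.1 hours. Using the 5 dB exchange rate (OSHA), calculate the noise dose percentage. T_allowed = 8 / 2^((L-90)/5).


Given values:
  L = 89.9 dBA, T = 4.1 hours
Formula: T_allowed = 8 / 2^((L - 90) / 5)
Compute exponent: (89.9 - 90) / 5 = -0.02
Compute 2^(-0.02) = 0.986233
T_allowed = 8 / 0.986233 = 8.111673 hours
Dose = (T / T_allowed) * 100
Dose = (4.1 / 8.111673) * 100 = 50.54

50.54 %


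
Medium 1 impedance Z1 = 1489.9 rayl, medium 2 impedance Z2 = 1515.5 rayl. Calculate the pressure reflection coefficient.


Given values:
  Z1 = 1489.9 rayl, Z2 = 1515.5 rayl
Formula: R = (Z2 - Z1) / (Z2 + Z1)
Numerator: Z2 - Z1 = 1515.5 - 1489.9 = 25.6
Denominator: Z2 + Z1 = 1515.5 + 1489.9 = 3005.4
R = 25.6 / 3005.4 = 0.0085

0.0085


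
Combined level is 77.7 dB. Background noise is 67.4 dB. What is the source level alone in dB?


Given values:
  L_total = 77.7 dB, L_bg = 67.4 dB
Formula: L_source = 10 * log10(10^(L_total/10) - 10^(L_bg/10))
Convert to linear:
  10^(77.7/10) = 58884365.5356
  10^(67.4/10) = 5495408.7386
Difference: 58884365.5356 - 5495408.7386 = 53388956.797
L_source = 10 * log10(53388956.797) = 77.27

77.27 dB


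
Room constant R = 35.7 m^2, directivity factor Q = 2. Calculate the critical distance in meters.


Given values:
  R = 35.7 m^2, Q = 2
Formula: d_c = 0.141 * sqrt(Q * R)
Compute Q * R = 2 * 35.7 = 71.4
Compute sqrt(71.4) = 8.4499
d_c = 0.141 * 8.4499 = 1.191

1.191 m


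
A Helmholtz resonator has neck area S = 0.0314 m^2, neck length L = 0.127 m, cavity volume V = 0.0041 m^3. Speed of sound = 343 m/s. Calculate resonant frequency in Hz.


Given values:
  S = 0.0314 m^2, L = 0.127 m, V = 0.0041 m^3, c = 343 m/s
Formula: f = (c / (2*pi)) * sqrt(S / (V * L))
Compute V * L = 0.0041 * 0.127 = 0.0005207
Compute S / (V * L) = 0.0314 / 0.0005207 = 60.3034
Compute sqrt(60.3034) = 7.765526
Compute c / (2*pi) = 343 / 6.283185 = 54.590148
f = 54.590148 * 7.765526 = 423.92

423.92 Hz


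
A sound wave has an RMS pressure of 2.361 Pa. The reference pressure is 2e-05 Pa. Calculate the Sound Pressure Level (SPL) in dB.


Given values:
  p = 2.361 Pa
  p_ref = 2e-05 Pa
Formula: SPL = 20 * log10(p / p_ref)
Compute ratio: p / p_ref = 2.361 / 2e-05 = 118050
Compute log10: log10(118050) = 5.072066
Multiply: SPL = 20 * 5.072066 = 101.44

101.44 dB


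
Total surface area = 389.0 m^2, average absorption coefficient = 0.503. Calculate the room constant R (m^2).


Given values:
  S = 389.0 m^2, alpha = 0.503
Formula: R = S * alpha / (1 - alpha)
Numerator: 389.0 * 0.503 = 195.667
Denominator: 1 - 0.503 = 0.497
R = 195.667 / 0.497 = 393.7

393.7 m^2


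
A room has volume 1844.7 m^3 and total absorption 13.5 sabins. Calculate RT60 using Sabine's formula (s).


Given values:
  V = 1844.7 m^3
  A = 13.5 sabins
Formula: RT60 = 0.161 * V / A
Numerator: 0.161 * 1844.7 = 296.9967
RT60 = 296.9967 / 13.5 = 22.0

22.0 s


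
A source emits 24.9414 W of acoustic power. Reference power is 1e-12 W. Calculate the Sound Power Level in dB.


Given values:
  W = 24.9414 W
  W_ref = 1e-12 W
Formula: SWL = 10 * log10(W / W_ref)
Compute ratio: W / W_ref = 24941400000000
Compute log10: log10(24941400000000) = 13.396921
Multiply: SWL = 10 * 13.396921 = 133.97

133.97 dB


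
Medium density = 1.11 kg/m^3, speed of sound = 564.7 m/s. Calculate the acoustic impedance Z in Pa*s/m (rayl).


Given values:
  rho = 1.11 kg/m^3
  c = 564.7 m/s
Formula: Z = rho * c
Z = 1.11 * 564.7
Z = 626.82

626.82 rayl


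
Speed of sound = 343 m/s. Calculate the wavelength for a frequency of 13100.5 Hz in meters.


Given values:
  c = 343 m/s, f = 13100.5 Hz
Formula: lambda = c / f
lambda = 343 / 13100.5
lambda = 0.0262

0.0262 m


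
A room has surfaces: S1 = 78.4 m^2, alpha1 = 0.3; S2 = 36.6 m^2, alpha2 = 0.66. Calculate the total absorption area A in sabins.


Given surfaces:
  Surface 1: 78.4 * 0.3 = 23.52
  Surface 2: 36.6 * 0.66 = 24.156
Formula: A = sum(Si * alpha_i)
A = 23.52 + 24.156
A = 47.68

47.68 sabins


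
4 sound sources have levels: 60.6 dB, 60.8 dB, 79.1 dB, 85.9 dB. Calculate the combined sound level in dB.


Formula: L_total = 10 * log10( sum(10^(Li/10)) )
  Source 1: 10^(60.6/10) = 1148153.6215
  Source 2: 10^(60.8/10) = 1202264.4346
  Source 3: 10^(79.1/10) = 81283051.6164
  Source 4: 10^(85.9/10) = 389045144.9943
Sum of linear values = 472678614.6668
L_total = 10 * log10(472678614.6668) = 86.75

86.75 dB


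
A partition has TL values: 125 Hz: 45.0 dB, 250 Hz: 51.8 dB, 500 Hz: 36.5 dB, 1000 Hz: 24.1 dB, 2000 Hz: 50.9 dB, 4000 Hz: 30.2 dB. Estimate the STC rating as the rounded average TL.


Given TL values at each frequency:
  125 Hz: 45.0 dB
  250 Hz: 51.8 dB
  500 Hz: 36.5 dB
  1000 Hz: 24.1 dB
  2000 Hz: 50.9 dB
  4000 Hz: 30.2 dB
Formula: STC ~ round(average of TL values)
Sum = 45.0 + 51.8 + 36.5 + 24.1 + 50.9 + 30.2 = 238.5
Average = 238.5 / 6 = 39.75
Rounded: 40

40


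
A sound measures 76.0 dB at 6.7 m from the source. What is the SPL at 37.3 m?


Given values:
  SPL1 = 76.0 dB, r1 = 6.7 m, r2 = 37.3 m
Formula: SPL2 = SPL1 - 20 * log10(r2 / r1)
Compute ratio: r2 / r1 = 37.3 / 6.7 = 5.5672
Compute log10: log10(5.5672) = 0.745637
Compute drop: 20 * 0.745637 = 14.9127
SPL2 = 76.0 - 14.9127 = 61.09

61.09 dB


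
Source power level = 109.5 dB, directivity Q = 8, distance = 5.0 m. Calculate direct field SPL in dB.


Given values:
  Lw = 109.5 dB, Q = 8, r = 5.0 m
Formula: SPL = Lw + 10 * log10(Q / (4 * pi * r^2))
Compute 4 * pi * r^2 = 4 * pi * 5.0^2 = 314.1593
Compute Q / denom = 8 / 314.1593 = 0.02546479
Compute 10 * log10(0.02546479) = -15.9406
SPL = 109.5 + (-15.9406) = 93.56

93.56 dB


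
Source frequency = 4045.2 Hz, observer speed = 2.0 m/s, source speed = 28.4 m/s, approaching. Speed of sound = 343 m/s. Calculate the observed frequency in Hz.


Given values:
  f_s = 4045.2 Hz, v_o = 2.0 m/s, v_s = 28.4 m/s
  Direction: approaching
Formula: f_o = f_s * (c + v_o) / (c - v_s)
Numerator: c + v_o = 343 + 2.0 = 345.0
Denominator: c - v_s = 343 - 28.4 = 314.6
f_o = 4045.2 * 345.0 / 314.6 = 4436.09

4436.09 Hz


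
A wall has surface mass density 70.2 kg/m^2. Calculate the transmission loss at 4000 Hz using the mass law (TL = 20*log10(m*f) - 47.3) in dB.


Given values:
  m = 70.2 kg/m^2, f = 4000 Hz
Formula: TL = 20 * log10(m * f) - 47.3
Compute m * f = 70.2 * 4000 = 280800.0
Compute log10(280800.0) = 5.448397
Compute 20 * 5.448397 = 108.9679
TL = 108.9679 - 47.3 = 61.67

61.67 dB


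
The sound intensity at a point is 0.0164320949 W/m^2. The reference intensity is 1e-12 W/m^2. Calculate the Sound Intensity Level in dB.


Given values:
  I = 0.0164320949 W/m^2
  I_ref = 1e-12 W/m^2
Formula: SIL = 10 * log10(I / I_ref)
Compute ratio: I / I_ref = 16432094900
Compute log10: log10(16432094900) = 10.215693
Multiply: SIL = 10 * 10.215693 = 102.16

102.16 dB


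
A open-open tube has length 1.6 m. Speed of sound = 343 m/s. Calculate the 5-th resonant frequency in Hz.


Given values:
  Tube type: open-open, L = 1.6 m, c = 343 m/s, n = 5
Formula: f_n = n * c / (2 * L)
Compute 2 * L = 2 * 1.6 = 3.2
f = 5 * 343 / 3.2
f = 535.94

535.94 Hz


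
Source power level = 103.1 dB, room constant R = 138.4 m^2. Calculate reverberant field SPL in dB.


Given values:
  Lw = 103.1 dB, R = 138.4 m^2
Formula: SPL = Lw + 10 * log10(4 / R)
Compute 4 / R = 4 / 138.4 = 0.028902
Compute 10 * log10(0.028902) = -15.3907
SPL = 103.1 + (-15.3907) = 87.71

87.71 dB


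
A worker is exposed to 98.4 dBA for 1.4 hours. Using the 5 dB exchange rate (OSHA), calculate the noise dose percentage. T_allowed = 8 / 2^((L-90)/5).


Given values:
  L = 98.4 dBA, T = 1.4 hours
Formula: T_allowed = 8 / 2^((L - 90) / 5)
Compute exponent: (98.4 - 90) / 5 = 1.68
Compute 2^(1.68) = 3.20428
T_allowed = 8 / 3.20428 = 2.496661 hours
Dose = (T / T_allowed) * 100
Dose = (1.4 / 2.496661) * 100 = 56.07

56.07 %


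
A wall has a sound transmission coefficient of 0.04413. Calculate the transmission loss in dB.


Given values:
  tau = 0.04413
Formula: TL = 10 * log10(1 / tau)
Compute 1 / tau = 1 / 0.04413 = 22.6603
Compute log10(22.6603) = 1.355266
TL = 10 * 1.355266 = 13.55

13.55 dB


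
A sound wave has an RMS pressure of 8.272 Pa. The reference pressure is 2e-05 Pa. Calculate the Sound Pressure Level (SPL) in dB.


Given values:
  p = 8.272 Pa
  p_ref = 2e-05 Pa
Formula: SPL = 20 * log10(p / p_ref)
Compute ratio: p / p_ref = 8.272 / 2e-05 = 413600
Compute log10: log10(413600) = 5.616581
Multiply: SPL = 20 * 5.616581 = 112.33

112.33 dB


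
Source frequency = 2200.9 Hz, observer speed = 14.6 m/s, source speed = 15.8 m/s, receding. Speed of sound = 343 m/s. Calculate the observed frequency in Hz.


Given values:
  f_s = 2200.9 Hz, v_o = 14.6 m/s, v_s = 15.8 m/s
  Direction: receding
Formula: f_o = f_s * (c - v_o) / (c + v_s)
Numerator: c - v_o = 343 - 14.6 = 328.4
Denominator: c + v_s = 343 + 15.8 = 358.8
f_o = 2200.9 * 328.4 / 358.8 = 2014.42

2014.42 Hz


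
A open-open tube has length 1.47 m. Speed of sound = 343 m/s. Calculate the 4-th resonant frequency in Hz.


Given values:
  Tube type: open-open, L = 1.47 m, c = 343 m/s, n = 4
Formula: f_n = n * c / (2 * L)
Compute 2 * L = 2 * 1.47 = 2.94
f = 4 * 343 / 2.94
f = 466.67

466.67 Hz


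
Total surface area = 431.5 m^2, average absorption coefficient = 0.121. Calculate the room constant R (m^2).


Given values:
  S = 431.5 m^2, alpha = 0.121
Formula: R = S * alpha / (1 - alpha)
Numerator: 431.5 * 0.121 = 52.2115
Denominator: 1 - 0.121 = 0.879
R = 52.2115 / 0.879 = 59.4

59.4 m^2


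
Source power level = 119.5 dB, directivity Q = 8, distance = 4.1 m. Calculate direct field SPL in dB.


Given values:
  Lw = 119.5 dB, Q = 8, r = 4.1 m
Formula: SPL = Lw + 10 * log10(Q / (4 * pi * r^2))
Compute 4 * pi * r^2 = 4 * pi * 4.1^2 = 211.2407
Compute Q / denom = 8 / 211.2407 = 0.03787149
Compute 10 * log10(0.03787149) = -14.2169
SPL = 119.5 + (-14.2169) = 105.28

105.28 dB


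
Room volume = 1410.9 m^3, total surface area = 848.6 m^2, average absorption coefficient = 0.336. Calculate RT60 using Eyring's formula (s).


Given values:
  V = 1410.9 m^3, S = 848.6 m^2, alpha = 0.336
Formula: RT60 = 0.161 * V / (-S * ln(1 - alpha))
Compute ln(1 - 0.336) = ln(0.664) = -0.409473
Denominator: -848.6 * -0.409473 = 347.4788
Numerator: 0.161 * 1410.9 = 227.1549
RT60 = 227.1549 / 347.4788 = 0.654

0.654 s


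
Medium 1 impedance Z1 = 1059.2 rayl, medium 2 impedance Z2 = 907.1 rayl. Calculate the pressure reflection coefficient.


Given values:
  Z1 = 1059.2 rayl, Z2 = 907.1 rayl
Formula: R = (Z2 - Z1) / (Z2 + Z1)
Numerator: Z2 - Z1 = 907.1 - 1059.2 = -152.1
Denominator: Z2 + Z1 = 907.1 + 1059.2 = 1966.3
R = -152.1 / 1966.3 = -0.0774

-0.0774


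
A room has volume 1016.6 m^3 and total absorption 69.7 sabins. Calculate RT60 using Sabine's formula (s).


Given values:
  V = 1016.6 m^3
  A = 69.7 sabins
Formula: RT60 = 0.161 * V / A
Numerator: 0.161 * 1016.6 = 163.6726
RT60 = 163.6726 / 69.7 = 2.348

2.348 s


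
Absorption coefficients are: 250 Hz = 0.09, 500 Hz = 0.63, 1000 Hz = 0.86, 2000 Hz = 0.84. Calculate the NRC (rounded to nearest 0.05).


Given values:
  a_250 = 0.09, a_500 = 0.63
  a_1000 = 0.86, a_2000 = 0.84
Formula: NRC = (a250 + a500 + a1000 + a2000) / 4
Sum = 0.09 + 0.63 + 0.86 + 0.84 = 2.42
NRC = 2.42 / 4 = 0.605
Rounded to nearest 0.05: 0.6

0.6


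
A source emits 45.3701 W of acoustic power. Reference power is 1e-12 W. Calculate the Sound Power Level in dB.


Given values:
  W = 45.3701 W
  W_ref = 1e-12 W
Formula: SWL = 10 * log10(W / W_ref)
Compute ratio: W / W_ref = 45370100000000
Compute log10: log10(45370100000000) = 13.65677
Multiply: SWL = 10 * 13.65677 = 136.57

136.57 dB


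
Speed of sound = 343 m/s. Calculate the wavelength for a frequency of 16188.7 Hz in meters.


Given values:
  c = 343 m/s, f = 16188.7 Hz
Formula: lambda = c / f
lambda = 343 / 16188.7
lambda = 0.0212

0.0212 m


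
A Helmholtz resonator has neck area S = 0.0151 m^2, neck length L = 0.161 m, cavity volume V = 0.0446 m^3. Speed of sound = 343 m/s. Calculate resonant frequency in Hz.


Given values:
  S = 0.0151 m^2, L = 0.161 m, V = 0.0446 m^3, c = 343 m/s
Formula: f = (c / (2*pi)) * sqrt(S / (V * L))
Compute V * L = 0.0446 * 0.161 = 0.0071806
Compute S / (V * L) = 0.0151 / 0.0071806 = 2.1029
Compute sqrt(2.1029) = 1.450138
Compute c / (2*pi) = 343 / 6.283185 = 54.590148
f = 54.590148 * 1.450138 = 79.16

79.16 Hz
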